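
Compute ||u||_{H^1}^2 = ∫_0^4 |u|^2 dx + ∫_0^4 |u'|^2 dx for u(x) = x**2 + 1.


||u||_{H^1}^2 = 1684/5

The H^1 norm (squared) on an interval (0, L) is
  ||u||_{H^1}^2 = ∫_0^L u(x)^2 dx + ∫_0^L u'(x)^2 dx.
Compute u'(x) = 2*x.
Then u(x)^2 = x**4 + 2*x**2 + 1 and u'(x)^2 = 4*x**2.
Integrate each monomial from 0 to 4 using ∫_0^4 c·x^n dx = c·4^(n+1)/(n+1):
  ∫_0^4 u(x)^2 dx = ∫_0^4 (x^4 + 2*x^2 + 1) dx. Term by term:
    ∫_0^4 x^4 dx = 1024/5;  ∫_0^4 2*x^2 dx = 128/3;  ∫_0^4 1 dx = 4.
  Sum: 1024/5 + 128/3 + 4 = 3772/15.
  ∫_0^4 u'(x)^2 dx = ∫_0^4 (4*x^2) dx. Term by term:
    ∫_0^4 4*x^2 dx = 256/3.
Adding: ||u||_{H^1}^2 = 3772/15 + 256/3 = 1684/5.


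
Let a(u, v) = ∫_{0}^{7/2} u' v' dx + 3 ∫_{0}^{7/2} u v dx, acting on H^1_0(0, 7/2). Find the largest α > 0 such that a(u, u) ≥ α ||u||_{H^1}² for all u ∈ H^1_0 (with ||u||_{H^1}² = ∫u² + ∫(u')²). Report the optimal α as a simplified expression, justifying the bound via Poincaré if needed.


α = 1

Coercivity of a(·,·) on H^1_0(0, 7/2) means a(u, u) ≥ α ||u||_{H^1}² for every u ∈ H^1_0.
The interval has length L = 7/2, and Poincaré/coercivity depend only on L. Here a(u, u) = ∫(u')² + (3)·∫u².
Here c = 3 ≥ 1, so a(u,u) = ∫(u')² + c∫u² ≥ ∫(u')² + ∫u² = ||u||_{H^1}², i.e. α = 1 works. No larger α is possible: a(u,u) ≥ α||u||_{H^1}² means (1−α)∫(u')² ≥ (α−c)∫u², and for the modes u_n = sin(nπ(x−x₀)/L) (x₀ the left endpoint) one has ∫u_n²/∫(u_n')² = (L/(nπ))² → 0, so a(u_n,u_n)/||u_n||_{H^1}² → 1. Hence the optimal constant is α = 1.
Therefore α = 1.


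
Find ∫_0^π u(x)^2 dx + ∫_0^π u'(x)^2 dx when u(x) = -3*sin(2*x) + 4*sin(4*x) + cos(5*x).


||u||_{H^1(0,π)}^2 = -9776/63 + 343*π/2

u'(x) = -5*sin(5*x) - 6*cos(2*x) + 16*cos(4*x).
Expand u² and (u')² and integrate term by term on (0, π), using: for integers n ≥ 1, ∫_0^π sin²(nx) dx = ∫_0^π cos²(nx) dx = π/2; for n ≠ n', ∫_0^π sin(nx)sin(n'x) dx = ∫_0^π cos(nx)cos(n'x) dx = 0; and by product-to-sum, ∫_0^π sin(nx)cos(n'x) dx = ½∫_0^π [sin((n+n')x) + sin((n−n')x)] dx, which is 0 when n+n' is even and 2n/(n²−n'²) when n+n' is odd (it need not vanish on (0, π)).
  u² squared terms: (-3)²·∫sin(2x)² dx = 9·π/2 = 9*π/2;  (4)²·∫sin(4x)² dx = 16·π/2 = 8*π;  (1)²·∫cos(5x)² dx = 1·π/2 = π/2.
  u² cross terms: 2·(-3)·(4)·∫sin(2x)·sin(4x) dx = -24·(0) = 0;  2·(-3)·(1)·∫sin(2x)·cos(5x) dx = -6·(-4/21) = 8/7;  2·(4)·(1)·∫sin(4x)·cos(5x) dx = 8·(-8/9) = -64/9.
  So ∫_0^π u² dx = 9*π/2 + 8*π + π/2 + 0 + 8/7 − 64/9 = -376/63 + 13*π.
  (u')² squared terms: (-6)²·∫cos(2x)² dx = 36·π/2 = 18*π;  (-5)²·∫sin(5x)² dx = 25·π/2 = 25*π/2;  (16)²·∫cos(4x)² dx = 256·π/2 = 128*π.
  (u')² cross terms: 2·(-6)·(-5)·∫cos(2x)·sin(5x) dx = 60·(10/21) = 200/7;  2·(-6)·(16)·∫cos(2x)·cos(4x) dx = -192·(0) = 0;  2·(-5)·(16)·∫sin(5x)·cos(4x) dx = -160·(10/9) = -1600/9.
  So ∫_0^π (u')² dx = 18*π + 25*π/2 + 128*π + 200/7 + 0 − 1600/9 = -9400/63 + 317*π/2.
||u||_{H^1}^2 = (-376/63 + 13*π) + (-9400/63 + 317*π/2) = -9776/63 + 343*π/2.


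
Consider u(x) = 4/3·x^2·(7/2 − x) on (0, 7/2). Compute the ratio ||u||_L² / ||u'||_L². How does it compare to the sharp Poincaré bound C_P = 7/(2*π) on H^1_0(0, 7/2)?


||u||_L² / ||u'||_L² = sqrt(14)/4 < C_P = 7/(2*π).

u(x) = 4/3·x^2·(7/2 − x), so u'(x) = 4*x*(7 - 3*x)/3.
u(x) = 4/3·x^2·(7/2 − x) vanishes at x = 0 and x = 7/2, so u ∈ H^1_0(0, 7/2). Differentiate via the product rule and integrate the resulting polynomials term by term.
  ∫_0^7/2 u² dx = ∫_0^7/2 (16*x^6/9 - 112*x^5/9 + 196*x^4/9) dx. Term by term:
    ∫_0^7/2 16*x^6/9 dx = 117649/72;  ∫_0^7/2 -112*x^5/9 dx = -823543/216;  ∫_0^7/2 196*x^4/9 dx = 823543/360.
  Sum: 117649/72 − 823543/216 + 823543/360 = 117649/1080.
  ∫_0^7/2 (u')² dx = ∫_0^7/2 (16*x^4 - 224*x^3/3 + 784*x^2/9) dx. Term by term:
    ∫_0^7/2 16*x^4 dx = 16807/10;  ∫_0^7/2 -224*x^3/3 dx = -16807/6;  ∫_0^7/2 784*x^2/9 dx = 33614/27.
  Sum: 16807/10 − 16807/6 + 33614/27 = 16807/135.
∫_0^7/2 u² dx = 117649/1080, so ||u||_L² = 343*sqrt(30)/180.
∫_0^7/2 (u')² dx = 16807/135, so ||u'||_L² = 49*sqrt(105)/45.
Ratio ||u||_L² / ||u'||_L² = sqrt(14)/4.
Sharp Poincaré constant on H^1_0(0, 7/2) is C_P = L/π = 7/(2*π), achieved by sin(2*π/7·x).
A polynomial bump cannot attain the sharp Poincaré constant (only the first sine eigenfunction does), so the ratio is strictly less than C_P, consistent with ||u||_L² ≤ C_P ||u'||_L².


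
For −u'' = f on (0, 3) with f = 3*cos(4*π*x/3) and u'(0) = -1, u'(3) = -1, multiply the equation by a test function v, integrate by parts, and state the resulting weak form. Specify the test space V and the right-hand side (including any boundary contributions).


V = H^1(0, 3) (v unrestricted at boundary; u is determined up to an additive constant); weak form: ∫_0^3 u'v' dx = ∫_0^3 (3*cos(4*π*x/3)) v dx − v(3) + v(0) for all v ∈ V.

Multiply both sides by a test function v and integrate from 0 to 3:
  ∫_0^3 −u''(x) v(x) dx = ∫_0^3 f(x) v(x) dx.
Integrate the LHS by parts once:
  ∫_0^3 −u'' v dx = −[u'(x) v(x)]_0^3 + ∫_0^3 u'(x) v'(x) dx.
Thus ∫_0^3 u'(x) v'(x) dx = ∫_0^3 f(x) v(x) dx + [u'(x) v(x)]_0^3.
Choose V so that boundary terms are either known or forced to vanish.
u has inhomogeneous Neumann u'(0) = -1, u'(3) = -1. [u' v]_0^3 = (-1)·v(3) − (-1)·v(0) = − v(3) + v(0). Take V = H^1(0, 3); boundary term becomes part of RHS.
Weak formulation: find u (satisfying any essential BC) such that ∫_0^3 u'(x) v'(x) dx = ∫_0^3 f v dx − v(3) + v(0) for all v ∈ V (Neumann data are natural BCs: they enter the RHS as boundary terms).
Substituting f(x) = 3*cos(4*π*x/3), the right-hand side is ∫_0^3 (3*cos(4*π*x/3)) v dx − v(3) + v(0).
Compatibility check (pure Neumann): taking v ≡ 1 ∈ V gives 0 = ∫_0^3 f dx + (-1) − (-1), i.e. ∫_0^3 f dx must equal u'(0) − u'(3) = 0. Indeed ∫_0^3 (3*cos(4*π*x/3)) dx = 0, so the data are compatible. The solution is then unique only up to an additive constant (fix it e.g. by requiring ∫_0^3 u dx = 0).


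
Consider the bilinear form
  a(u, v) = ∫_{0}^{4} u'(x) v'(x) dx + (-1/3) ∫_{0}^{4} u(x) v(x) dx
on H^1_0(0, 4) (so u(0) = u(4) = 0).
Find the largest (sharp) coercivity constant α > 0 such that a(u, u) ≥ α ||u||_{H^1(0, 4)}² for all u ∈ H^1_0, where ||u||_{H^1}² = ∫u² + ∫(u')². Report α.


α = (-16/3 + π^2)/(π^2 + 16)

Coercivity of a(·,·) on H^1_0(0, 4) means a(u, u) ≥ α ||u||_{H^1}² for every u ∈ H^1_0.
The interval has length L = 4, and Poincaré/coercivity depend only on L. Here a(u, u) = ∫(u')² + (-1/3)·∫u².
Here c = -1/3 < 0 with |c| < (π/L)² = π^2/16, so coercivity still holds. The condition a(u,u) ≥ α||u||_{H^1}² reads (1−α)∫(u')² ≥ (α−c)∫u². Any admissible α is ≤ 1 (rapidly oscillating u have ∫u²/∫(u')² → 0), and α = 1 would force 0 ≥ (1−c)∫u², impossible since c < 1; so 1−α > 0. By the sharp Poincaré inequality on H^1_0 of an interval of length L, ∫(u')² ≥ (π/L)²∫u² with equality for the first sine mode sin(π(x−x₀)/L) (x₀ the left endpoint), so the inequality holds for all u iff (1−α)(π/L)² ≥ α − c, i.e. α ≤ ((π/L)² + c)/((π/L)² + 1) = (1 + c(L/π)²)/(1 + (L/π)²). (Direct route, valid since c ≤ 0: Poincaré gives c∫u² ≥ c(L/π)²∫(u')², so a(u,u) ≥ (1 + c(L/π)²)∫(u')², while ||u||_{H^1}² ≤ (1 + (L/π)²)∫(u')²; dividing yields the same α.) With (π/L)² = π^2/16 and c = -1/3, the largest admissible constant is α = ((π/L)² + c)/((π/L)² + 1).
Simplifying, α = (-16/3 + π^2)/(π^2 + 16).


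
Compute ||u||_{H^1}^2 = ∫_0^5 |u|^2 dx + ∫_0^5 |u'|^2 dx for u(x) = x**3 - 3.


||u||_{H^1}^2 = 222505/14

The H^1 norm (squared) on an interval (0, L) is
  ||u||_{H^1}^2 = ∫_0^L u(x)^2 dx + ∫_0^L u'(x)^2 dx.
Compute u'(x) = 3*x**2.
Then u(x)^2 = x**6 - 6*x**3 + 9 and u'(x)^2 = 9*x**4.
Integrate each monomial from 0 to 5 using ∫_0^5 c·x^n dx = c·5^(n+1)/(n+1):
  ∫_0^5 u(x)^2 dx = ∫_0^5 (x^6 - 6*x^3 + 9) dx. Term by term:
    ∫_0^5 x^6 dx = 78125/7;  ∫_0^5 -6*x^3 dx = -1875/2;  ∫_0^5 9 dx = 45.
  Sum: 78125/7 − 1875/2 + 45 = 143755/14.
  ∫_0^5 u'(x)^2 dx = ∫_0^5 (9*x^4) dx. Term by term:
    ∫_0^5 9*x^4 dx = 5625.
Adding: ||u||_{H^1}^2 = 143755/14 + 5625 = 222505/14.


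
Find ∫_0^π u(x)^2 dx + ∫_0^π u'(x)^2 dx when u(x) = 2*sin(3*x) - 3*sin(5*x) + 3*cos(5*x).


||u||_{H^1(0,π)}^2 = 254*π

u'(x) = -15*sin(5*x) + 6*cos(3*x) - 15*cos(5*x).
Expand u² and (u')² and integrate term by term on (0, π), using: for integers n ≥ 1, ∫_0^π sin²(nx) dx = ∫_0^π cos²(nx) dx = π/2; for n ≠ n', ∫_0^π sin(nx)sin(n'x) dx = ∫_0^π cos(nx)cos(n'x) dx = 0; and by product-to-sum, ∫_0^π sin(nx)cos(n'x) dx = ½∫_0^π [sin((n+n')x) + sin((n−n')x)] dx, which is 0 when n+n' is even and 2n/(n²−n'²) when n+n' is odd (it need not vanish on (0, π)).
  u² squared terms: (-3)²·∫sin(5x)² dx = 9·π/2 = 9*π/2;  (2)²·∫sin(3x)² dx = 4·π/2 = 2*π;  (3)²·∫cos(5x)² dx = 9·π/2 = 9*π/2.
  u² cross terms: 2·(-3)·(2)·∫sin(5x)·sin(3x) dx = -12·(0) = 0;  2·(-3)·(3)·∫sin(5x)·cos(5x) dx = -18·(0) = 0;  2·(2)·(3)·∫sin(3x)·cos(5x) dx = 12·(0) = 0.
  So ∫_0^π u² dx = 9*π/2 + 2*π + 9*π/2 + 0 + 0 + 0 = 11*π.
  (u')² squared terms: (-15)²·∫cos(5x)² dx = 225·π/2 = 225*π/2;  (-15)²·∫sin(5x)² dx = 225·π/2 = 225*π/2;  (6)²·∫cos(3x)² dx = 36·π/2 = 18*π.
  (u')² cross terms: 2·(-15)·(-15)·∫cos(5x)·sin(5x) dx = 450·(0) = 0;  2·(-15)·(6)·∫cos(5x)·cos(3x) dx = -180·(0) = 0;  2·(-15)·(6)·∫sin(5x)·cos(3x) dx = -180·(0) = 0.
  So ∫_0^π (u')² dx = 225*π/2 + 225*π/2 + 18*π + 0 + 0 + 0 = 243*π.
||u||_{H^1}^2 = (11*π) + (243*π) = 254*π.


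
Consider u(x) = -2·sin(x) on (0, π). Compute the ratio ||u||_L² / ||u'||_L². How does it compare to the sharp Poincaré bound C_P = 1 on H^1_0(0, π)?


||u||_L² / ||u'||_L² = 1 = C_P.

u(x) = -2·sin(x), so u'(x) = -2*cos(x).
Writing u(x) = A·sin(kπx/L) with A = -2 and k = 1, use ∫_0^L sin²(kπx/L) dx = L/2 and ∫_0^L cos²(kπx/L) dx = L/2.
u² = 4·sin²(x) and (u')² = 4·cos²(x), and each of sin², cos² integrates to L/2 = π/2 over (0, π).
∫_0^π u² dx = 2*π, so ||u||_L² = sqrt(2)*sqrt(π).
∫_0^π (u')² dx = 2*π, so ||u'||_L² = sqrt(2)*sqrt(π).
Ratio ||u||_L² / ||u'||_L² = 1.
Sharp Poincaré constant on H^1_0(0, π) is C_P = L/π = 1, achieved by sin(x).
This is the k = 1 eigenfunction (up to amplitude), so the ratio equals the sharp Poincaré constant exactly.


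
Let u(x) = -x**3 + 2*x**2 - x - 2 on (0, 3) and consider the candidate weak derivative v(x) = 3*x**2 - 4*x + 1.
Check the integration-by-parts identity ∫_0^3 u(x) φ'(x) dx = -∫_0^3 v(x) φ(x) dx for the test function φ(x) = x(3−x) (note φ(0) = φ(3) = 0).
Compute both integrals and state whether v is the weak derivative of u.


LHS = 279/20, RHS = -279/20. No, v is not the weak derivative of u.

u(x) = -x**3 + 2*x**2 - x - 2, classical derivative u'(x) = -3*x**2 + 4*x - 1.
φ(x) = x(3−x), so φ'(x) = 3 - 2*x.
Note φ(0) = φ(3) = 0, so the boundary term u·φ vanishes.
LHS = ∫_0^3 u(x) φ'(x) dx = ∫_0^3 (2*x^4 - 7*x^3 + 8*x^2 + x - 6) dx. Term by term:
  ∫_0^3 2*x^4 dx = 486/5;  ∫_0^3 -7*x^3 dx = -567/4;  ∫_0^3 8*x^2 dx = 72;
  ∫_0^3 x dx = 9/2;  ∫_0^3 -6 dx = -18.
Sum: 486/5 − 567/4 + 72 + 9/2 − 18 = 279/20.
So LHS = 279/20.
∫_0^3 v(x) φ(x) dx = ∫_0^3 (-3*x^4 + 13*x^3 - 13*x^2 + 3*x) dx. Term by term:
  ∫_0^3 -3*x^4 dx = -729/5;  ∫_0^3 13*x^3 dx = 1053/4;  ∫_0^3 -13*x^2 dx = -117;
  ∫_0^3 3*x dx = 27/2.
Sum: -729/5 + 1053/4 − 117 + 27/2 = 279/20.
So RHS = -∫_0^3 v(x) φ(x) dx = -279/20.
LHS − RHS = 279/10 ≠ 0, so the identity fails.
(For a valid weak derivative the identity must hold for EVERY test function, in particular this one. The failure shows v is NOT the weak derivative of u.)
Correct weak derivative would be u'(x) = -3*x**2 + 4*x - 1.


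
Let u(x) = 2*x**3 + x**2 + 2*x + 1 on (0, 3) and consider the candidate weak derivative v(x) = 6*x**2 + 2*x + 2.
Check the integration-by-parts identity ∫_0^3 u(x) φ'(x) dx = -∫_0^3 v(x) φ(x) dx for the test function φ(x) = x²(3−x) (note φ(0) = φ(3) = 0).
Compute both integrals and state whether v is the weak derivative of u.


LHS = -918/5, RHS = -918/5. Yes, v = u' weakly.

u(x) = 2*x**3 + x**2 + 2*x + 1, classical derivative u'(x) = 6*x**2 + 2*x + 2.
φ(x) = x²(3−x), so φ'(x) = 3*x*(2 - x).
Note φ(0) = φ(3) = 0, so the boundary term u·φ vanishes.
LHS = ∫_0^3 u(x) φ'(x) dx = ∫_0^3 (-6*x^5 + 9*x^4 + 9*x^2 + 6*x) dx. Term by term:
  ∫_0^3 -6*x^5 dx = -729;  ∫_0^3 9*x^4 dx = 2187/5;  ∫_0^3 9*x^2 dx = 81;
  ∫_0^3 6*x dx = 27.
Sum: -729 + 2187/5 + 81 + 27 = -918/5.
So LHS = -918/5.
∫_0^3 v(x) φ(x) dx = ∫_0^3 (-6*x^5 + 16*x^4 + 4*x^3 + 6*x^2) dx. Term by term:
  ∫_0^3 -6*x^5 dx = -729;  ∫_0^3 16*x^4 dx = 3888/5;  ∫_0^3 4*x^3 dx = 81;
  ∫_0^3 6*x^2 dx = 54.
Sum: -729 + 3888/5 + 81 + 54 = 918/5.
So RHS = -∫_0^3 v(x) φ(x) dx = -918/5.
LHS = RHS, so the identity holds for this test φ.
Moreover u is smooth here and v(x) = u'(x) = 6*x**2 + 2*x + 2 pointwise, so the identity holds for every test function. Hence v is the weak derivative of u.


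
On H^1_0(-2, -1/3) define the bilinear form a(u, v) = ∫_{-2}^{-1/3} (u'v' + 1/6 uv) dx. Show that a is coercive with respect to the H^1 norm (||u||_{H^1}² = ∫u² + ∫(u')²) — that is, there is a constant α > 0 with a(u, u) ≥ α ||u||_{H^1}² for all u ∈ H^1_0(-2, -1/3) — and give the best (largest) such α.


α = (25 + 54*π^2)/(6*(25 + 9*π^2))

Coercivity of a(·,·) on H^1_0(-2, -1/3) means a(u, u) ≥ α ||u||_{H^1}² for every u ∈ H^1_0.
The interval has length L = 5/3, and Poincaré/coercivity depend only on L. Here a(u, u) = ∫(u')² + (1/6)·∫u².
Here 0 < c = 1/6 < 1. The condition a(u,u) ≥ α||u||_{H^1}² reads (1−α)∫(u')² ≥ (α−c)∫u². Any admissible α is ≤ 1 (rapidly oscillating u have ∫u²/∫(u')² → 0), and α = 1 would force 0 ≥ (1−c)∫u², impossible since c < 1; so 1−α > 0. By the sharp Poincaré inequality on H^1_0 of an interval of length L, ∫(u')² ≥ (π/L)²∫u² with equality for the first sine mode sin(π(x−x₀)/L) (x₀ the left endpoint), so the inequality holds for all u iff (1−α)(π/L)² ≥ α − c, i.e. α ≤ ((π/L)² + c)/((π/L)² + 1) = (1 + c(L/π)²)/(1 + (L/π)²). With (π/L)² = 9*π^2/25 and c = 1/6, the largest admissible constant is α = ((π/L)² + c)/((π/L)² + 1).
Simplifying, α = (25 + 54*π^2)/(6*(25 + 9*π^2)).


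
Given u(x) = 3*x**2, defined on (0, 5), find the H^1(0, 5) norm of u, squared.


||u||_{H^1}^2 = 7125

The H^1 norm (squared) on an interval (0, L) is
  ||u||_{H^1}^2 = ∫_0^L u(x)^2 dx + ∫_0^L u'(x)^2 dx.
Compute u'(x) = 6*x.
Then u(x)^2 = 9*x**4 and u'(x)^2 = 36*x**2.
Integrate each monomial from 0 to 5 using ∫_0^5 c·x^n dx = c·5^(n+1)/(n+1):
  ∫_0^5 u(x)^2 dx = ∫_0^5 (9*x^4) dx. Term by term:
    ∫_0^5 9*x^4 dx = 5625.
  ∫_0^5 u'(x)^2 dx = ∫_0^5 (36*x^2) dx. Term by term:
    ∫_0^5 36*x^2 dx = 1500.
Adding: ||u||_{H^1}^2 = 5625 + 1500 = 7125.


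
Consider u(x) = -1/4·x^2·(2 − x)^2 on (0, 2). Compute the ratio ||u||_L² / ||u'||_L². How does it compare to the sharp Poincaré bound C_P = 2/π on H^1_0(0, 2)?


||u||_L² / ||u'||_L² = sqrt(3)/3 < C_P = 2/π.

u(x) = -1/4·x^2·(2 − x)^2, so u'(x) = x*(-x^2 + 3*x - 2).
u(x) = -1/4·x^2·(2 − x)^2 vanishes at x = 0 and x = 2, so u ∈ H^1_0(0, 2). Differentiate via the product rule and integrate the resulting polynomials term by term.
  ∫_0^2 u² dx = ∫_0^2 (x^8/16 - x^7/2 + 3*x^6/2 - 2*x^5 + x^4) dx. Term by term:
    ∫_0^2 x^8/16 dx = 32/9;  ∫_0^2 -x^7/2 dx = -16;  ∫_0^2 3*x^6/2 dx = 192/7;
    ∫_0^2 -2*x^5 dx = -64/3;  ∫_0^2 x^4 dx = 32/5.
  Sum: 32/9 − 16 + 192/7 − 64/3 + 32/5 = 16/315.
  ∫_0^2 (u')² dx = ∫_0^2 (x^6 - 6*x^5 + 13*x^4 - 12*x^3 + 4*x^2) dx. Term by term:
    ∫_0^2 x^6 dx = 128/7;  ∫_0^2 -6*x^5 dx = -64;  ∫_0^2 13*x^4 dx = 416/5;
    ∫_0^2 -12*x^3 dx = -48;  ∫_0^2 4*x^2 dx = 32/3.
  Sum: 128/7 − 64 + 416/5 − 48 + 32/3 = 16/105.
∫_0^2 u² dx = 16/315, so ||u||_L² = 4*sqrt(35)/105.
∫_0^2 (u')² dx = 16/105, so ||u'||_L² = 4*sqrt(105)/105.
Ratio ||u||_L² / ||u'||_L² = sqrt(3)/3.
Sharp Poincaré constant on H^1_0(0, 2) is C_P = L/π = 2/π, achieved by sin(π/2·x).
A polynomial bump cannot attain the sharp Poincaré constant (only the first sine eigenfunction does), so the ratio is strictly less than C_P, consistent with ||u||_L² ≤ C_P ||u'||_L².


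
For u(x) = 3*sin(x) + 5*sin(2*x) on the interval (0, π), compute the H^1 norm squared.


||u||_{H^1(0,π)}^2 = 143*π/2

u'(x) = 3*cos(x) + 10*cos(2*x).
Expand u² and (u')² and integrate term by term on (0, π), using: for integers n ≥ 1, ∫_0^π sin²(nx) dx = ∫_0^π cos²(nx) dx = π/2; for n ≠ n', ∫_0^π sin(nx)sin(n'x) dx = ∫_0^π cos(nx)cos(n'x) dx = 0; and by product-to-sum, ∫_0^π sin(nx)cos(n'x) dx = ½∫_0^π [sin((n+n')x) + sin((n−n')x)] dx, which is 0 when n+n' is even and 2n/(n²−n'²) when n+n' is odd (it need not vanish on (0, π)).
  u² squared terms: (3)²·∫sin(x)² dx = 9·π/2 = 9*π/2;  (5)²·∫sin(2x)² dx = 25·π/2 = 25*π/2.
  u² cross terms: 2·(3)·(5)·∫sin(x)·sin(2x) dx = 30·(0) = 0.
  So ∫_0^π u² dx = 9*π/2 + 25*π/2 + 0 = 17*π.
  (u')² squared terms: (3)²·∫cos(x)² dx = 9·π/2 = 9*π/2;  (10)²·∫cos(2x)² dx = 100·π/2 = 50*π.
  (u')² cross terms: 2·(3)·(10)·∫cos(x)·cos(2x) dx = 60·(0) = 0.
  So ∫_0^π (u')² dx = 9*π/2 + 50*π + 0 = 109*π/2.
||u||_{H^1}^2 = (17*π) + (109*π/2) = 143*π/2.


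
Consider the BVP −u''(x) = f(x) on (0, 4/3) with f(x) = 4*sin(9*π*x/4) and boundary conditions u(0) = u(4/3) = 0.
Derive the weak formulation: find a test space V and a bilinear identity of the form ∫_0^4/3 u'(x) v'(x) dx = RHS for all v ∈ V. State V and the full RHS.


V = H^1_0(0, 4/3) (so v(0) = v(4/3) = 0); weak form: ∫_0^4/3 u'v' dx = ∫_0^4/3 (4*sin(9*π*x/4)) v dx for all v ∈ V.

Multiply both sides by a test function v and integrate from 0 to 4/3:
  ∫_0^4/3 −u''(x) v(x) dx = ∫_0^4/3 f(x) v(x) dx.
Integrate the LHS by parts once:
  ∫_0^4/3 −u'' v dx = −[u'(x) v(x)]_0^4/3 + ∫_0^4/3 u'(x) v'(x) dx.
Thus ∫_0^4/3 u'(x) v'(x) dx = ∫_0^4/3 f(x) v(x) dx + [u'(x) v(x)]_0^4/3.
Choose V so that boundary terms are either known or forced to vanish.
u is Dirichlet: u(0) = u(4/3) = 0. Let V = H^1_0(0, 4/3); then v(0) = v(4/3) = 0, and [u' v]_0^4/3 = 0.
Weak formulation: find u (satisfying any essential BC) such that ∫_0^4/3 u'(x) v'(x) dx = ∫_0^4/3 f v dx for all v ∈ V.
Substituting f(x) = 4*sin(9*π*x/4), the right-hand side is ∫_0^4/3 (4*sin(9*π*x/4)) v dx.


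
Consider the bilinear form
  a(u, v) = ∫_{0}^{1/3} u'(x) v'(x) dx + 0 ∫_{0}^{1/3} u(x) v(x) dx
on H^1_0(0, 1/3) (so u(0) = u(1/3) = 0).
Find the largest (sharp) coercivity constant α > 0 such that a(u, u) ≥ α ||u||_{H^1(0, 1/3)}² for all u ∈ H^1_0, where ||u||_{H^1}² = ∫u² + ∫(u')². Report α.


α = 9*π^2/(1 + 9*π^2)

Coercivity of a(·,·) on H^1_0(0, 1/3) means a(u, u) ≥ α ||u||_{H^1}² for every u ∈ H^1_0.
The interval has length L = 1/3, and Poincaré/coercivity depend only on L. Here a(u, u) = ∫(u')² + (0)·∫u².
Here c = 0, so a(u,u) = ∫(u')² alone. The condition a(u,u) ≥ α||u||_{H^1}² reads (1−α)∫(u')² ≥ (α−c)∫u². Any admissible α is ≤ 1 (rapidly oscillating u have ∫u²/∫(u')² → 0), and α = 1 would force 0 ≥ (1−c)∫u², impossible since c < 1; so 1−α > 0. By the sharp Poincaré inequality on H^1_0 of an interval of length L, ∫(u')² ≥ (π/L)²∫u² with equality for the first sine mode sin(π(x−x₀)/L) (x₀ the left endpoint), so the inequality holds for all u iff (1−α)(π/L)² ≥ α − c, i.e. α ≤ ((π/L)² + c)/((π/L)² + 1) = (1 + c(L/π)²)/(1 + (L/π)²). (Direct route, valid since c ≤ 0: Poincaré gives c∫u² ≥ c(L/π)²∫(u')², so a(u,u) ≥ (1 + c(L/π)²)∫(u')², while ||u||_{H^1}² ≤ (1 + (L/π)²)∫(u')²; dividing yields the same α.) With (π/L)² = 9*π^2 and c = 0, the largest admissible constant is α = ((π/L)² + c)/((π/L)² + 1).
Simplifying, α = 9*π^2/(1 + 9*π^2).


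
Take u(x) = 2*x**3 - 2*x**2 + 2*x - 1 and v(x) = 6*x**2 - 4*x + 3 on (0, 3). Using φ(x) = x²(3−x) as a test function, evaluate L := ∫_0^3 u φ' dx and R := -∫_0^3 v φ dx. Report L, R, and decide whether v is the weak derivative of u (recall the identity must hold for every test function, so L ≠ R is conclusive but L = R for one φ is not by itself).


LHS = -1107/10, RHS = -2349/20. No, v is not the weak derivative of u.

u(x) = 2*x**3 - 2*x**2 + 2*x - 1, classical derivative u'(x) = 6*x**2 - 4*x + 2.
φ(x) = x²(3−x), so φ'(x) = 3*x*(2 - x).
Note φ(0) = φ(3) = 0, so the boundary term u·φ vanishes.
LHS = ∫_0^3 u(x) φ'(x) dx = ∫_0^3 (-6*x^5 + 18*x^4 - 18*x^3 + 15*x^2 - 6*x) dx. Term by term:
  ∫_0^3 -6*x^5 dx = -729;  ∫_0^3 18*x^4 dx = 4374/5;  ∫_0^3 -18*x^3 dx = -729/2;
  ∫_0^3 15*x^2 dx = 135;  ∫_0^3 -6*x dx = -27.
Sum: -729 + 4374/5 − 729/2 + 135 − 27 = -1107/10.
So LHS = -1107/10.
∫_0^3 v(x) φ(x) dx = ∫_0^3 (-6*x^5 + 22*x^4 - 15*x^3 + 9*x^2) dx. Term by term:
  ∫_0^3 -6*x^5 dx = -729;  ∫_0^3 22*x^4 dx = 5346/5;  ∫_0^3 -15*x^3 dx = -1215/4;
  ∫_0^3 9*x^2 dx = 81.
Sum: -729 + 5346/5 − 1215/4 + 81 = 2349/20.
So RHS = -∫_0^3 v(x) φ(x) dx = -2349/20.
LHS − RHS = 27/4 ≠ 0, so the identity fails.
(For a valid weak derivative the identity must hold for EVERY test function, in particular this one. The failure shows v is NOT the weak derivative of u.)
Correct weak derivative would be u'(x) = 6*x**2 - 4*x + 2.


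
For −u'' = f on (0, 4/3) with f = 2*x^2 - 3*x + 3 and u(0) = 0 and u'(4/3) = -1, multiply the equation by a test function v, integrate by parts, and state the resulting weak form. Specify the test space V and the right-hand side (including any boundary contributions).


V = {v ∈ H^1(0, 4/3) : v(0) = 0} (test functions vanish at x = 0 where u is specified); weak form: ∫_0^4/3 u'v' dx = ∫_0^4/3 (2*x^2 - 3*x + 3) v dx − v(4/3) for all v ∈ V.

Multiply both sides by a test function v and integrate from 0 to 4/3:
  ∫_0^4/3 −u''(x) v(x) dx = ∫_0^4/3 f(x) v(x) dx.
Integrate the LHS by parts once:
  ∫_0^4/3 −u'' v dx = −[u'(x) v(x)]_0^4/3 + ∫_0^4/3 u'(x) v'(x) dx.
Thus ∫_0^4/3 u'(x) v'(x) dx = ∫_0^4/3 f(x) v(x) dx + [u'(x) v(x)]_0^4/3.
Choose V so that boundary terms are either known or forced to vanish.
Mixed BC: u(0) = 0 (Dirichlet) and u'(4/3) = -1 (Neumann). Define V = {v ∈ H^1(0, 4/3) : v(0) = 0}. Then [u' v]_0^4/3 = u'(4/3)·v(4/3) − u'(0)·0 = − v(4/3).
Weak formulation: find u (satisfying any essential BC) such that ∫_0^4/3 u'(x) v'(x) dx = ∫_0^4/3 f v dx − v(4/3) for all v ∈ V (Dirichlet at 0 absorbed into V; Neumann datum at x = 4/3 contributes the boundary term).
Substituting f(x) = 2*x^2 - 3*x + 3, the right-hand side is ∫_0^4/3 (2*x^2 - 3*x + 3) v dx − v(4/3).


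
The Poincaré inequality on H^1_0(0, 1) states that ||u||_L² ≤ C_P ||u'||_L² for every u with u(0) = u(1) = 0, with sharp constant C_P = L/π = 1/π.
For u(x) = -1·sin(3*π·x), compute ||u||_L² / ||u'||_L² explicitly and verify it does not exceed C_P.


||u||_L² / ||u'||_L² = 1/(3*π) < C_P = 1/π.

u(x) = -1·sin(3*π·x), so u'(x) = -3*π*cos(3*π*x).
Writing u(x) = A·sin(kπx/L) with A = -1 and k = 3, use ∫_0^L sin²(kπx/L) dx = L/2 and ∫_0^L cos²(kπx/L) dx = L/2.
u² = 1·sin²(3*π·x) and (u')² = 9*π^2·cos²(3*π·x), and each of sin², cos² integrates to L/2 = 1/2 over (0, 1).
∫_0^1 u² dx = 1/2, so ||u||_L² = sqrt(2)/2.
∫_0^1 (u')² dx = 9*π^2/2, so ||u'||_L² = 3*sqrt(2)*π/2.
Ratio ||u||_L² / ||u'||_L² = 1/(3*π).
Sharp Poincaré constant on H^1_0(0, 1) is C_P = L/π = 1/π, achieved by sin(π·x).
This is the k = 3 harmonic; the ratio L/(kπ) is strictly less than C_P = L/π, consistent with the sharp inequality ||u||_L² ≤ C_P ||u'||_L².


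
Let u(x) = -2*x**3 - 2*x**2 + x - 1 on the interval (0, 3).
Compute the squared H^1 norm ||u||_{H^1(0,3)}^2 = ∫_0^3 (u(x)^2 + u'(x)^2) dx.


||u||_{H^1}^2 = 174486/35

The H^1 norm (squared) on an interval (0, L) is
  ||u||_{H^1}^2 = ∫_0^L u(x)^2 dx + ∫_0^L u'(x)^2 dx.
Compute u'(x) = -6*x**2 - 4*x + 1.
Then u(x)^2 = 4*x**6 + 8*x**5 + 5*x**2 - 2*x + 1 and u'(x)^2 = 36*x**4 + 48*x**3 + 4*x**2 - 8*x + 1.
Integrate each monomial from 0 to 3 using ∫_0^3 c·x^n dx = c·3^(n+1)/(n+1):
  ∫_0^3 u(x)^2 dx = ∫_0^3 (4*x^6 + 8*x^5 + 5*x^2 - 2*x + 1) dx. Term by term:
    ∫_0^3 4*x^6 dx = 8748/7;  ∫_0^3 8*x^5 dx = 972;  ∫_0^3 5*x^2 dx = 45;
    ∫_0^3 -2*x dx = -9;  ∫_0^3 1 dx = 3.
  Sum: 8748/7 + 972 + 45 − 9 + 3 = 15825/7.
  ∫_0^3 u'(x)^2 dx = ∫_0^3 (36*x^4 + 48*x^3 + 4*x^2 - 8*x + 1) dx. Term by term:
    ∫_0^3 36*x^4 dx = 8748/5;  ∫_0^3 48*x^3 dx = 972;  ∫_0^3 4*x^2 dx = 36;
    ∫_0^3 -8*x dx = -36;  ∫_0^3 1 dx = 3.
  Sum: 8748/5 + 972 + 36 − 36 + 3 = 13623/5.
Adding: ||u||_{H^1}^2 = 15825/7 + 13623/5 = 174486/35.


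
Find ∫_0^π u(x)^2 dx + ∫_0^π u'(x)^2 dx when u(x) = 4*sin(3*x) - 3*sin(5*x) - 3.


||u||_{H^1(0,π)}^2 = -44/5 + 206*π

u'(x) = 12*cos(3*x) - 15*cos(5*x).
Expand u² and (u')² and integrate term by term on (0, π), using: for integers n ≥ 1, ∫_0^π sin²(nx) dx = ∫_0^π cos²(nx) dx = π/2; for n ≠ n', ∫_0^π sin(nx)sin(n'x) dx = ∫_0^π cos(nx)cos(n'x) dx = 0; and by product-to-sum, ∫_0^π sin(nx)cos(n'x) dx = ½∫_0^π [sin((n+n')x) + sin((n−n')x)] dx, which is 0 when n+n' is even and 2n/(n²−n'²) when n+n' is odd (it need not vanish on (0, π)). For the constant mode: ∫_0^π 1 dx = π, ∫_0^π cos(nx) dx = 0, ∫_0^π sin(nx) dx = (1−(−1)^n)/n.
  u² squared terms: (-3)²·∫1 dx = 9·π = 9*π;  (-3)²·∫sin(5x)² dx = 9·π/2 = 9*π/2;  (4)²·∫sin(3x)² dx = 16·π/2 = 8*π.
  u² cross terms: 2·(-3)·(-3)·∫1·sin(5x) dx = 18·(2/5) = 36/5;  2·(-3)·(4)·∫1·sin(3x) dx = -24·(2/3) = -16;  2·(-3)·(4)·∫sin(5x)·sin(3x) dx = -24·(0) = 0.
  So ∫_0^π u² dx = 9*π + 9*π/2 + 8*π + 36/5 − 16 + 0 = -44/5 + 43*π/2.
  (u')² squared terms: (-15)²·∫cos(5x)² dx = 225·π/2 = 225*π/2;  (12)²·∫cos(3x)² dx = 144·π/2 = 72*π.
  (u')² cross terms: 2·(-15)·(12)·∫cos(5x)·cos(3x) dx = -360·(0) = 0.
  So ∫_0^π (u')² dx = 225*π/2 + 72*π + 0 = 369*π/2.
||u||_{H^1}^2 = (-44/5 + 43*π/2) + (369*π/2) = -44/5 + 206*π.


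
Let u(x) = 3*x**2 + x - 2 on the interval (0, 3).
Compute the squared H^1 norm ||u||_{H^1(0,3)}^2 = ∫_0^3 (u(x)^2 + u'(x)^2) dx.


||u||_{H^1}^2 = 8349/10

The H^1 norm (squared) on an interval (0, L) is
  ||u||_{H^1}^2 = ∫_0^L u(x)^2 dx + ∫_0^L u'(x)^2 dx.
Compute u'(x) = 6*x + 1.
Then u(x)^2 = 9*x**4 + 6*x**3 - 11*x**2 - 4*x + 4 and u'(x)^2 = 36*x**2 + 12*x + 1.
Integrate each monomial from 0 to 3 using ∫_0^3 c·x^n dx = c·3^(n+1)/(n+1):
  ∫_0^3 u(x)^2 dx = ∫_0^3 (9*x^4 + 6*x^3 - 11*x^2 - 4*x + 4) dx. Term by term:
    ∫_0^3 9*x^4 dx = 2187/5;  ∫_0^3 6*x^3 dx = 243/2;  ∫_0^3 -11*x^2 dx = -99;
    ∫_0^3 -4*x dx = -18;  ∫_0^3 4 dx = 12.
  Sum: 2187/5 + 243/2 − 99 − 18 + 12 = 4539/10.
  ∫_0^3 u'(x)^2 dx = ∫_0^3 (36*x^2 + 12*x + 1) dx. Term by term:
    ∫_0^3 36*x^2 dx = 324;  ∫_0^3 12*x dx = 54;  ∫_0^3 1 dx = 3.
  Sum: 324 + 54 + 3 = 381.
Adding: ||u||_{H^1}^2 = 4539/10 + 381 = 8349/10.


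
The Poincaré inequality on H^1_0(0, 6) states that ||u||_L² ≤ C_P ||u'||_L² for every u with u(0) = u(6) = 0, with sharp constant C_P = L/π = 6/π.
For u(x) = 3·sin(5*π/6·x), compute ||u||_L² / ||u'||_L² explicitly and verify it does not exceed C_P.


||u||_L² / ||u'||_L² = 6/(5*π) < C_P = 6/π.

u(x) = 3·sin(5*π/6·x), so u'(x) = 5*π*cos(5*π*x/6)/2.
Writing u(x) = A·sin(kπx/L) with A = 3 and k = 5, use ∫_0^L sin²(kπx/L) dx = L/2 and ∫_0^L cos²(kπx/L) dx = L/2.
u² = 9·sin²(5*π/6·x) and (u')² = 25*π^2/4·cos²(5*π/6·x), and each of sin², cos² integrates to L/2 = 3 over (0, 6).
∫_0^6 u² dx = 27, so ||u||_L² = 3*sqrt(3).
∫_0^6 (u')² dx = 75*π^2/4, so ||u'||_L² = 5*sqrt(3)*π/2.
Ratio ||u||_L² / ||u'||_L² = 6/(5*π).
Sharp Poincaré constant on H^1_0(0, 6) is C_P = L/π = 6/π, achieved by sin(π/6·x).
This is the k = 5 harmonic; the ratio L/(kπ) is strictly less than C_P = L/π, consistent with the sharp inequality ||u||_L² ≤ C_P ||u'||_L².


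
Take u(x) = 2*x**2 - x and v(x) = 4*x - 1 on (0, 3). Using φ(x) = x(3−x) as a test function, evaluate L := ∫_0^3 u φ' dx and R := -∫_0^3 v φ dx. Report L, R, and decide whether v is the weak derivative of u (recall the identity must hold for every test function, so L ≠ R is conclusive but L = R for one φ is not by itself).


LHS = -45/2, RHS = -45/2. Yes, v = u' weakly.

u(x) = 2*x**2 - x, classical derivative u'(x) = 4*x - 1.
φ(x) = x(3−x), so φ'(x) = 3 - 2*x.
Note φ(0) = φ(3) = 0, so the boundary term u·φ vanishes.
LHS = ∫_0^3 u(x) φ'(x) dx = ∫_0^3 (-4*x^3 + 8*x^2 - 3*x) dx. Term by term:
  ∫_0^3 -4*x^3 dx = -81;  ∫_0^3 8*x^2 dx = 72;  ∫_0^3 -3*x dx = -27/2.
Sum: -81 + 72 − 27/2 = -45/2.
So LHS = -45/2.
∫_0^3 v(x) φ(x) dx = ∫_0^3 (-4*x^3 + 13*x^2 - 3*x) dx. Term by term:
  ∫_0^3 -4*x^3 dx = -81;  ∫_0^3 13*x^2 dx = 117;  ∫_0^3 -3*x dx = -27/2.
Sum: -81 + 117 − 27/2 = 45/2.
So RHS = -∫_0^3 v(x) φ(x) dx = -45/2.
LHS = RHS, so the identity holds for this test φ.
Moreover u is smooth here and v(x) = u'(x) = 4*x - 1 pointwise, so the identity holds for every test function. Hence v is the weak derivative of u.


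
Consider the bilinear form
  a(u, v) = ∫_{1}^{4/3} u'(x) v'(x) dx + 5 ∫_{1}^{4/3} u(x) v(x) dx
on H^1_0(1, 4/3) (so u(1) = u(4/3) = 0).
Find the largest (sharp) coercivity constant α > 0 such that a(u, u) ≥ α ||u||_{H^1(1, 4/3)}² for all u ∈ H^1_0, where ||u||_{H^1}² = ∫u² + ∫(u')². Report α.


α = 1

Coercivity of a(·,·) on H^1_0(1, 4/3) means a(u, u) ≥ α ||u||_{H^1}² for every u ∈ H^1_0.
The interval has length L = 1/3, and Poincaré/coercivity depend only on L. Here a(u, u) = ∫(u')² + (5)·∫u².
Here c = 5 ≥ 1, so a(u,u) = ∫(u')² + c∫u² ≥ ∫(u')² + ∫u² = ||u||_{H^1}², i.e. α = 1 works. No larger α is possible: a(u,u) ≥ α||u||_{H^1}² means (1−α)∫(u')² ≥ (α−c)∫u², and for the modes u_n = sin(nπ(x−x₀)/L) (x₀ the left endpoint) one has ∫u_n²/∫(u_n')² = (L/(nπ))² → 0, so a(u_n,u_n)/||u_n||_{H^1}² → 1. Hence the optimal constant is α = 1.
Therefore α = 1.


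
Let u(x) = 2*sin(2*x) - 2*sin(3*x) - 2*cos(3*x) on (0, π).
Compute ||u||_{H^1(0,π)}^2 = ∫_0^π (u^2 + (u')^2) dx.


||u||_{H^1(0,π)}^2 = 64 + 50*π

u'(x) = 6*sin(3*x) + 4*cos(2*x) - 6*cos(3*x).
Expand u² and (u')² and integrate term by term on (0, π), using: for integers n ≥ 1, ∫_0^π sin²(nx) dx = ∫_0^π cos²(nx) dx = π/2; for n ≠ n', ∫_0^π sin(nx)sin(n'x) dx = ∫_0^π cos(nx)cos(n'x) dx = 0; and by product-to-sum, ∫_0^π sin(nx)cos(n'x) dx = ½∫_0^π [sin((n+n')x) + sin((n−n')x)] dx, which is 0 when n+n' is even and 2n/(n²−n'²) when n+n' is odd (it need not vanish on (0, π)).
  u² squared terms: (-2)²·∫cos(3x)² dx = 4·π/2 = 2*π;  (-2)²·∫sin(3x)² dx = 4·π/2 = 2*π;  (2)²·∫sin(2x)² dx = 4·π/2 = 2*π.
  u² cross terms: 2·(-2)·(-2)·∫cos(3x)·sin(3x) dx = 8·(0) = 0;  2·(-2)·(2)·∫cos(3x)·sin(2x) dx = -8·(-4/5) = 32/5;  2·(-2)·(2)·∫sin(3x)·sin(2x) dx = -8·(0) = 0.
  So ∫_0^π u² dx = 2*π + 2*π + 2*π + 0 + 32/5 + 0 = 32/5 + 6*π.
  (u')² squared terms: (-6)²·∫cos(3x)² dx = 36·π/2 = 18*π;  (4)²·∫cos(2x)² dx = 16·π/2 = 8*π;  (6)²·∫sin(3x)² dx = 36·π/2 = 18*π.
  (u')² cross terms: 2·(-6)·(4)·∫cos(3x)·cos(2x) dx = -48·(0) = 0;  2·(-6)·(6)·∫cos(3x)·sin(3x) dx = -72·(0) = 0;  2·(4)·(6)·∫cos(2x)·sin(3x) dx = 48·(6/5) = 288/5.
  So ∫_0^π (u')² dx = 18*π + 8*π + 18*π + 0 + 0 + 288/5 = 288/5 + 44*π.
||u||_{H^1}^2 = (32/5 + 6*π) + (288/5 + 44*π) = 64 + 50*π.


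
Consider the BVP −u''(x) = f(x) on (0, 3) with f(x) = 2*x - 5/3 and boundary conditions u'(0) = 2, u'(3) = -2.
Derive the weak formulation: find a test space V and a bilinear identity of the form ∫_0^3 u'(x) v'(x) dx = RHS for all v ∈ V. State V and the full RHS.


V = H^1(0, 3) (v unrestricted at boundary; u is determined up to an additive constant); weak form: ∫_0^3 u'v' dx = ∫_0^3 (2*x - 5/3) v dx − 2·v(3) − 2·v(0) for all v ∈ V.

Multiply both sides by a test function v and integrate from 0 to 3:
  ∫_0^3 −u''(x) v(x) dx = ∫_0^3 f(x) v(x) dx.
Integrate the LHS by parts once:
  ∫_0^3 −u'' v dx = −[u'(x) v(x)]_0^3 + ∫_0^3 u'(x) v'(x) dx.
Thus ∫_0^3 u'(x) v'(x) dx = ∫_0^3 f(x) v(x) dx + [u'(x) v(x)]_0^3.
Choose V so that boundary terms are either known or forced to vanish.
u has inhomogeneous Neumann u'(0) = 2, u'(3) = -2. [u' v]_0^3 = (-2)·v(3) − (2)·v(0) = − 2·v(3) − 2·v(0). Take V = H^1(0, 3); boundary term becomes part of RHS.
Weak formulation: find u (satisfying any essential BC) such that ∫_0^3 u'(x) v'(x) dx = ∫_0^3 f v dx − 2·v(3) − 2·v(0) for all v ∈ V (Neumann data are natural BCs: they enter the RHS as boundary terms).
Substituting f(x) = 2*x - 5/3, the right-hand side is ∫_0^3 (2*x - 5/3) v dx − 2·v(3) − 2·v(0).
Compatibility check (pure Neumann): taking v ≡ 1 ∈ V gives 0 = ∫_0^3 f dx + (-2) − (2), i.e. ∫_0^3 f dx must equal u'(0) − u'(3) = 4. Indeed ∫_0^3 (2*x - 5/3) dx = 4, so the data are compatible. The solution is then unique only up to an additive constant (fix it e.g. by requiring ∫_0^3 u dx = 0).


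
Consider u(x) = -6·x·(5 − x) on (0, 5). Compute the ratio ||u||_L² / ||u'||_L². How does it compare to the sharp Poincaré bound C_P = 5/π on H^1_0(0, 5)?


||u||_L² / ||u'||_L² = sqrt(10)/2 < C_P = 5/π.

u(x) = -6·x·(5 − x), so u'(x) = 12*x - 30.
u(x) = -6·x·(5 − x) vanishes at x = 0 and x = 5, so u ∈ H^1_0(0, 5). Differentiate via the product rule and integrate the resulting polynomials term by term.
  ∫_0^5 u² dx = ∫_0^5 (36*x^4 - 360*x^3 + 900*x^2) dx. Term by term:
    ∫_0^5 36*x^4 dx = 22500;  ∫_0^5 -360*x^3 dx = -56250;  ∫_0^5 900*x^2 dx = 37500.
  Sum: 22500 − 56250 + 37500 = 3750.
  ∫_0^5 (u')² dx = ∫_0^5 (144*x^2 - 720*x + 900) dx. Term by term:
    ∫_0^5 144*x^2 dx = 6000;  ∫_0^5 -720*x dx = -9000;  ∫_0^5 900 dx = 4500.
  Sum: 6000 − 9000 + 4500 = 1500.
∫_0^5 u² dx = 3750, so ||u||_L² = 25*sqrt(6).
∫_0^5 (u')² dx = 1500, so ||u'||_L² = 10*sqrt(15).
Ratio ||u||_L² / ||u'||_L² = sqrt(10)/2.
Sharp Poincaré constant on H^1_0(0, 5) is C_P = L/π = 5/π, achieved by sin(π/5·x).
A polynomial bump cannot attain the sharp Poincaré constant (only the first sine eigenfunction does), so the ratio is strictly less than C_P, consistent with ||u||_L² ≤ C_P ||u'||_L².


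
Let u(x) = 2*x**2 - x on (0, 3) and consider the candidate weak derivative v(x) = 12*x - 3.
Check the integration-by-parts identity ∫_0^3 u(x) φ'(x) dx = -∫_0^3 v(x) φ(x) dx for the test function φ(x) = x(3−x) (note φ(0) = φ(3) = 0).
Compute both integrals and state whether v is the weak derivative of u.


LHS = -45/2, RHS = -135/2. No, v is not the weak derivative of u.

u(x) = 2*x**2 - x, classical derivative u'(x) = 4*x - 1.
φ(x) = x(3−x), so φ'(x) = 3 - 2*x.
Note φ(0) = φ(3) = 0, so the boundary term u·φ vanishes.
LHS = ∫_0^3 u(x) φ'(x) dx = ∫_0^3 (-4*x^3 + 8*x^2 - 3*x) dx. Term by term:
  ∫_0^3 -4*x^3 dx = -81;  ∫_0^3 8*x^2 dx = 72;  ∫_0^3 -3*x dx = -27/2.
Sum: -81 + 72 − 27/2 = -45/2.
So LHS = -45/2.
∫_0^3 v(x) φ(x) dx = ∫_0^3 (-12*x^3 + 39*x^2 - 9*x) dx. Term by term:
  ∫_0^3 -12*x^3 dx = -243;  ∫_0^3 39*x^2 dx = 351;  ∫_0^3 -9*x dx = -81/2.
Sum: -243 + 351 − 81/2 = 135/2.
So RHS = -∫_0^3 v(x) φ(x) dx = -135/2.
LHS − RHS = 45 ≠ 0, so the identity fails.
(For a valid weak derivative the identity must hold for EVERY test function, in particular this one. The failure shows v is NOT the weak derivative of u.)
Correct weak derivative would be u'(x) = 4*x - 1.


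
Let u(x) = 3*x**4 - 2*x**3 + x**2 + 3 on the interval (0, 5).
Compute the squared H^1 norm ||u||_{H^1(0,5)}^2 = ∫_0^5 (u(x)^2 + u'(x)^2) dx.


||u||_{H^1}^2 = 5519465/2

The H^1 norm (squared) on an interval (0, L) is
  ||u||_{H^1}^2 = ∫_0^L u(x)^2 dx + ∫_0^L u'(x)^2 dx.
Compute u'(x) = 12*x**3 - 6*x**2 + 2*x.
Then u(x)^2 = 9*x**8 - 12*x**7 + 10*x**6 - 4*x**5 + 19*x**4 - 12*x**3 + 6*x**2 + 9 and u'(x)^2 = 144*x**6 - 144*x**5 + 84*x**4 - 24*x**3 + 4*x**2.
Integrate each monomial from 0 to 5 using ∫_0^5 c·x^n dx = c·5^(n+1)/(n+1):
  ∫_0^5 u(x)^2 dx = ∫_0^5 (9*x^8 - 12*x^7 + 10*x^6 - 4*x^5 + 19*x^4 - 12*x^3 + 6*x^2 + 9) dx. Term by term:
    ∫_0^5 9*x^8 dx = 1953125;  ∫_0^5 -12*x^7 dx = -1171875/2;  ∫_0^5 10*x^6 dx = 781250/7;
    ∫_0^5 -4*x^5 dx = -31250/3;  ∫_0^5 19*x^4 dx = 11875;  ∫_0^5 -12*x^3 dx = -1875;
    ∫_0^5 6*x^2 dx = 250;  ∫_0^5 9 dx = 45.
  Sum: 1953125 − 1171875/2 + 781250/7 − 31250/3 + 11875 − 1875 + 250 + 45 = 62104265/42.
  ∫_0^5 u'(x)^2 dx = ∫_0^5 (144*x^6 - 144*x^5 + 84*x^4 - 24*x^3 + 4*x^2) dx. Term by term:
    ∫_0^5 144*x^6 dx = 11250000/7;  ∫_0^5 -144*x^5 dx = -375000;  ∫_0^5 84*x^4 dx = 52500;
    ∫_0^5 -24*x^3 dx = -3750;  ∫_0^5 4*x^2 dx = 500/3.
  Sum: 11250000/7 − 375000 + 52500 − 3750 + 500/3 = 26902250/21.
Adding: ||u||_{H^1}^2 = 62104265/42 + 26902250/21 = 5519465/2.


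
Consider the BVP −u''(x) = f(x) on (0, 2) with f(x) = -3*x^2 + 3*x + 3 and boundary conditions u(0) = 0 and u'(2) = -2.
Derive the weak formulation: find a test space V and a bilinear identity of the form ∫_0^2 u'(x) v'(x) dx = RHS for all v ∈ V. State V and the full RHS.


V = {v ∈ H^1(0, 2) : v(0) = 0} (test functions vanish at x = 0 where u is specified); weak form: ∫_0^2 u'v' dx = ∫_0^2 (-3*x^2 + 3*x + 3) v dx − 2·v(2) for all v ∈ V.

Multiply both sides by a test function v and integrate from 0 to 2:
  ∫_0^2 −u''(x) v(x) dx = ∫_0^2 f(x) v(x) dx.
Integrate the LHS by parts once:
  ∫_0^2 −u'' v dx = −[u'(x) v(x)]_0^2 + ∫_0^2 u'(x) v'(x) dx.
Thus ∫_0^2 u'(x) v'(x) dx = ∫_0^2 f(x) v(x) dx + [u'(x) v(x)]_0^2.
Choose V so that boundary terms are either known or forced to vanish.
Mixed BC: u(0) = 0 (Dirichlet) and u'(2) = -2 (Neumann). Define V = {v ∈ H^1(0, 2) : v(0) = 0}. Then [u' v]_0^2 = u'(2)·v(2) − u'(0)·0 = − 2·v(2).
Weak formulation: find u (satisfying any essential BC) such that ∫_0^2 u'(x) v'(x) dx = ∫_0^2 f v dx − 2·v(2) for all v ∈ V (Dirichlet at 0 absorbed into V; Neumann datum at x = 2 contributes the boundary term).
Substituting f(x) = -3*x^2 + 3*x + 3, the right-hand side is ∫_0^2 (-3*x^2 + 3*x + 3) v dx − 2·v(2).


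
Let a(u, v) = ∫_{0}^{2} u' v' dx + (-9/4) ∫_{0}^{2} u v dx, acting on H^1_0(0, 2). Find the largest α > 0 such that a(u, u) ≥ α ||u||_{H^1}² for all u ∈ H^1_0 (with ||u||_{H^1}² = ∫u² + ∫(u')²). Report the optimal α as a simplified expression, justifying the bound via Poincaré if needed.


α = (-9 + π^2)/(4 + π^2)

Coercivity of a(·,·) on H^1_0(0, 2) means a(u, u) ≥ α ||u||_{H^1}² for every u ∈ H^1_0.
The interval has length L = 2, and Poincaré/coercivity depend only on L. Here a(u, u) = ∫(u')² + (-9/4)·∫u².
Here c = -9/4 < 0 with |c| < (π/L)² = π^2/4, so coercivity still holds. The condition a(u,u) ≥ α||u||_{H^1}² reads (1−α)∫(u')² ≥ (α−c)∫u². Any admissible α is ≤ 1 (rapidly oscillating u have ∫u²/∫(u')² → 0), and α = 1 would force 0 ≥ (1−c)∫u², impossible since c < 1; so 1−α > 0. By the sharp Poincaré inequality on H^1_0 of an interval of length L, ∫(u')² ≥ (π/L)²∫u² with equality for the first sine mode sin(π(x−x₀)/L) (x₀ the left endpoint), so the inequality holds for all u iff (1−α)(π/L)² ≥ α − c, i.e. α ≤ ((π/L)² + c)/((π/L)² + 1) = (1 + c(L/π)²)/(1 + (L/π)²). (Direct route, valid since c ≤ 0: Poincaré gives c∫u² ≥ c(L/π)²∫(u')², so a(u,u) ≥ (1 + c(L/π)²)∫(u')², while ||u||_{H^1}² ≤ (1 + (L/π)²)∫(u')²; dividing yields the same α.) With (π/L)² = π^2/4 and c = -9/4, the largest admissible constant is α = ((π/L)² + c)/((π/L)² + 1).
Simplifying, α = (-9 + π^2)/(4 + π^2).
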